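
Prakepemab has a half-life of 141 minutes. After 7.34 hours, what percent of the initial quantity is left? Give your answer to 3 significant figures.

11.5%

7.34 hours = 440.4 minutes.
n = 440.4/141 ≈ 3.1234 half-lives.
Fraction remaining = (1/2)^3.1234 ≈ 0.11475, i.e. 11.475%.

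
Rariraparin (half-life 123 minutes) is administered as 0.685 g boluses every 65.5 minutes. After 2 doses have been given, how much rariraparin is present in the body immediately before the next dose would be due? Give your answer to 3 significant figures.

0.801 g

The 2 doses were given 131, 65.5 minutes ago.
Total = 0.685·(1/2)^(131/123) + 0.685·(1/2)^(65.5/123)
      = 0.3274 + 0.47357 ≈ 0.80097 g.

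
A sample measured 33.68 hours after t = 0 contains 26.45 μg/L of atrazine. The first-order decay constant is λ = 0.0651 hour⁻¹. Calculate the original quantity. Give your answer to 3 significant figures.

t½ = ln 2 / λ = 0.69315 / 0.0651 ≈ 10.647 hours.
Number of half-lives elapsed: n = 33.68/10.647 ≈ 3.1632.
A₀ = A × 2^n = 26.45 × 2^3.1632 = 26.45 × 8.9582 ≈ 236.94 μg/L.

237 μg/L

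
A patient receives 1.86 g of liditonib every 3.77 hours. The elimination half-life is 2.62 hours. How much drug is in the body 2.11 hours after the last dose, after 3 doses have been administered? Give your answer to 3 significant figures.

The 3 doses were given 9.65, 5.88, 2.11 hours ago.
Total = 1.86·(1/2)^(9.65/2.62) + 1.86·(1/2)^(5.88/2.62) + 1.86·(1/2)^(2.11/2.62)
      = 0.1448 + 0.39257 + 1.0643 ≈ 1.6017 g.

1.60 g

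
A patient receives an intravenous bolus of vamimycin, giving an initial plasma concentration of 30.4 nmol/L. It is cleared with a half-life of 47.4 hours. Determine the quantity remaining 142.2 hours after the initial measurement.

3.8 nmol/L

Elapsed time is 3 half-lives (142.2/47.4).
Each half-life halves the amount: 30.4 × (1/2)^3 = 30.4/8 = 3.8 nmol/L.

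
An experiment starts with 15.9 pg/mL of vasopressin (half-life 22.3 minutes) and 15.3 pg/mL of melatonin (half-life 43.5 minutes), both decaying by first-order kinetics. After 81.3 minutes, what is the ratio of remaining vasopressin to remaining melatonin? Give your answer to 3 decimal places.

0.303

vasopressin: 15.9 × (1/2)^(81.3/22.3) = 15.9 × (1/2)^3.6457 ≈ 1.2703 pg/mL.
melatonin: 15.3 × (1/2)^(81.3/43.5) = 15.3 × (1/2)^1.869 ≈ 4.1887 pg/mL.
Ratio ≈ 1.2703 / 4.1887 ≈ 0.30328.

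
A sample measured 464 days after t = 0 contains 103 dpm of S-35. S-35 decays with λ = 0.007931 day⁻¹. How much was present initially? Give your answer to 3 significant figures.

4080 dpm

t½ = ln 2 / λ = 0.69315 / 0.007931 ≈ 87.397 days.
Number of half-lives elapsed: n = 464/87.397 ≈ 5.3091.
A₀ = A × 2^n = 103 × 2^5.3091 = 103 × 39.646 ≈ 4083.5 dpm.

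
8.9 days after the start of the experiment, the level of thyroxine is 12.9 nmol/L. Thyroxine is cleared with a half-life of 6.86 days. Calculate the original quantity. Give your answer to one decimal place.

31.7 nmol/L

Number of half-lives elapsed: n = 8.9/6.86 ≈ 1.2974.
A₀ = A × 2^n = 12.9 × 2^1.2974 = 12.9 × 2.4578 ≈ 31.706 nmol/L.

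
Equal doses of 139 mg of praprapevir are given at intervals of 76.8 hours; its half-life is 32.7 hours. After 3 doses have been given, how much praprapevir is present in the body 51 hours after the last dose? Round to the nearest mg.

58 mg

The 3 doses were given 204.6, 127.8, 51 hours ago.
Total = 139·(1/2)^(204.6/32.7) + 139·(1/2)^(127.8/32.7) + 139·(1/2)^(51/32.7)
      = 1.8176 + 9.2579 + 47.154 ≈ 58.23 mg.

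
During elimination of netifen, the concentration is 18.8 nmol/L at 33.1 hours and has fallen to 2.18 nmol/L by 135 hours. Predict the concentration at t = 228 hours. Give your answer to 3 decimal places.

Over Δt = 135 − 33.1 = 101.9 hours, the level fell by a factor of 18.8/2.18 ≈ 8.6239.
n = log₂(8.6239) ≈ 3.1083 half-lives, so t½ = 101.9/3.1083 ≈ 32.783 hours.
From t = 135 to t = 228: 2.18 × (1/2)^((228−135)/32.783) ≈ 0.30513 nmol/L.

0.305 nmol/L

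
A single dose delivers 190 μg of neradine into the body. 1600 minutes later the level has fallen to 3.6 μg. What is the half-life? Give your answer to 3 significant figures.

A/A₀ = 3.6/190 ≈ 0.018947.
n = log₂(52.778) ≈ 5.7219 half-lives elapsed in 1600 minutes.
t½ = 1600/5.7219 ≈ 279.63 minutes.

280 minutes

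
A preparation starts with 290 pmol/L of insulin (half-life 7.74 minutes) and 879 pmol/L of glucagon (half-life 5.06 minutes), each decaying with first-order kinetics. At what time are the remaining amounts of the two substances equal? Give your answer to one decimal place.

23.4 minutes

Set 290·(1/2)^(t/7.74) = 879·(1/2)^(t/5.06).
Taking log₂: log₂(290/879) = t·(1/7.74 − 1/5.06).
log₂(0.32992) = -1.5998; 1/7.74 − 1/5.06 = -0.068429.
t = -1.5998 / -0.068429 ≈ 23.379 minutes.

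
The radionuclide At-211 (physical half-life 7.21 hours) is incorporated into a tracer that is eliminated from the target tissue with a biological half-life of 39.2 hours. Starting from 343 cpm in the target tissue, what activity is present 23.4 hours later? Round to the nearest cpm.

24 cpm

1/t_eff = 1/t_phys + 1/t_biol = 1/7.21 + 1/39.2 = 0.16421 per hour.
t_eff = 7.21 × 39.2 / (7.21 + 39.2) ≈ 6.0899 hours.
Remaining = 343 × (1/2)^(23.4/6.0899) = 343 × (1/2)^3.8424 ≈ 23.912 cpm.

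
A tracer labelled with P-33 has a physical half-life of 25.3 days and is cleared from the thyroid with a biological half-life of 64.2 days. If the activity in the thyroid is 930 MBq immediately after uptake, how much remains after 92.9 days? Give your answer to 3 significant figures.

26.8 MBq

1/t_eff = 1/t_phys + 1/t_biol = 1/25.3 + 1/64.2 = 0.055102 per day.
t_eff = 25.3 × 64.2 / (25.3 + 64.2) ≈ 18.148 days.
Remaining = 930 × (1/2)^(92.9/18.148) = 930 × (1/2)^5.119 ≈ 26.762 MBq.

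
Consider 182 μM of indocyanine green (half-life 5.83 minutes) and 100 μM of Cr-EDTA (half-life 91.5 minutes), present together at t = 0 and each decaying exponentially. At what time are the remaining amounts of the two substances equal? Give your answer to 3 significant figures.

5.38 minutes

Set 182·(1/2)^(t/5.83) = 100·(1/2)^(t/91.5).
Taking log₂: log₂(182/100) = t·(1/5.83 − 1/91.5).
log₂(1.82) = 0.86394; 1/5.83 − 1/91.5 = 0.1606.
t = 0.86394 / 0.1606 ≈ 5.3795 minutes.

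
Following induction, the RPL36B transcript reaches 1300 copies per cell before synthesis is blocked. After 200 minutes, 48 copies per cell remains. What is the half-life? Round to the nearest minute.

42 minutes

A/A₀ = 48/1300 ≈ 0.036923.
n = log₂(27.083) ≈ 4.7593 half-lives elapsed in 200 minutes.
t½ = 200/4.7593 ≈ 42.023 minutes.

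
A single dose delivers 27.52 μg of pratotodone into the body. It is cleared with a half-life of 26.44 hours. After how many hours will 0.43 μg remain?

158.64 hours

0.43/27.52 = 1/64, so 6 half-lives have elapsed.
t = 6 × 26.44 = 158.64 hours.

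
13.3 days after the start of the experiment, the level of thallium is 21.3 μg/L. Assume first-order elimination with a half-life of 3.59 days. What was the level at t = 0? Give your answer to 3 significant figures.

Number of half-lives elapsed: n = 13.3/3.59 ≈ 3.7047.
A₀ = A × 2^n = 21.3 × 2^3.7047 = 21.3 × 13.039 ≈ 277.73 μg/L.

278 μg/L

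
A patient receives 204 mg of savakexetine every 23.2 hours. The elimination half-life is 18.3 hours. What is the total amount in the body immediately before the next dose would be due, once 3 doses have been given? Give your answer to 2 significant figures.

130 mg

The 3 doses were given 69.6, 46.4, 23.2 hours ago.
Total = 204·(1/2)^(69.6/18.3) + 204·(1/2)^(46.4/18.3) + 204·(1/2)^(23.2/18.3)
      = 14.613 + 35.185 + 84.722 ≈ 134.52 mg.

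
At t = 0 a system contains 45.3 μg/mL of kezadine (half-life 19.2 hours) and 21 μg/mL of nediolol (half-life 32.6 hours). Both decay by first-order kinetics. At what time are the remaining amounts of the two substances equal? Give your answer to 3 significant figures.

51.8 hours

Set 45.3·(1/2)^(t/19.2) = 21·(1/2)^(t/32.6).
Taking log₂: log₂(45.3/21) = t·(1/19.2 − 1/32.6).
log₂(2.1571) = 1.1091; 1/19.2 − 1/32.6 = 0.021408.
t = 1.1091 / 0.021408 ≈ 51.808 hours.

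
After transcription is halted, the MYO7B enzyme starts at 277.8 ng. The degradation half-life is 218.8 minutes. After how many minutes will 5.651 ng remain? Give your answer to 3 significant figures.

Fraction remaining = 5.651/277.8 ≈ 0.020342.
n = log₂(277.8/5.651) = ln(49.159)/ln 2 ≈ 5.6194 half-lives.
t = n × t½ = 5.6194 × 218.8 ≈ 1229.5 minutes.

1230 minutes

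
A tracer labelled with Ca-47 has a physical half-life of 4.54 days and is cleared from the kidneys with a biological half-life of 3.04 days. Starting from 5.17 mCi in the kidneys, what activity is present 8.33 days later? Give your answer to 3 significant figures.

1/t_eff = 1/t_phys + 1/t_biol = 1/4.54 + 1/3.04 = 0.54921 per day.
t_eff = 4.54 × 3.04 / (4.54 + 3.04) ≈ 1.8208 days.
Remaining = 5.17 × (1/2)^(8.33/1.8208) = 5.17 × (1/2)^4.5749 ≈ 0.21692 mCi.

0.217 mCi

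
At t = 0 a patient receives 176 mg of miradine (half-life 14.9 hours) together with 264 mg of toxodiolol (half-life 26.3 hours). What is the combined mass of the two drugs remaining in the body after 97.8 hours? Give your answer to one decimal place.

21.9 mg

miradine: 176 × (1/2)^(97.8/14.9) = 176 × (1/2)^6.5638 ≈ 1.8605 mg.
toxodiolol: 264 × (1/2)^(97.8/26.3) = 264 × (1/2)^3.7186 ≈ 20.053 mg.
Total = 1.8605 + 20.053 ≈ 21.914 mg.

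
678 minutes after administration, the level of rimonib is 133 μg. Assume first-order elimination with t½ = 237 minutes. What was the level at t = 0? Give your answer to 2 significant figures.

Number of half-lives elapsed: n = 678/237 ≈ 2.8608.
A₀ = A × 2^n = 133 × 2^2.8608 = 133 × 7.264 ≈ 966.11 μg.

970 μg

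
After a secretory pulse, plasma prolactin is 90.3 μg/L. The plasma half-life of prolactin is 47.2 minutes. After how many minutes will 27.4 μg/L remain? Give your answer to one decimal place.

Fraction remaining = 27.4/90.3 ≈ 0.30343.
n = log₂(90.3/27.4) = ln(3.2956)/ln 2 ≈ 1.7206 half-lives.
t = n × t½ = 1.7206 × 47.2 ≈ 81.21 minutes.

81.2 minutes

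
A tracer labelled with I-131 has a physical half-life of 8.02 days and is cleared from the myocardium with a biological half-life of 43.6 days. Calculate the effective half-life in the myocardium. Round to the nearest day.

7 days

1/t_eff = 1/t_phys + 1/t_biol = 1/8.02 + 1/43.6 = 0.14762 per day.
t_eff = 8.02 × 43.6 / (8.02 + 43.6) ≈ 6.774 days.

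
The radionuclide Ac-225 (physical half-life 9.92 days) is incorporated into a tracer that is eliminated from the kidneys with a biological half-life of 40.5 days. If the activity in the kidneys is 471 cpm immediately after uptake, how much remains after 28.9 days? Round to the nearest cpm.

38 cpm

1/t_eff = 1/t_phys + 1/t_biol = 1/9.92 + 1/40.5 = 0.1255 per day.
t_eff = 9.92 × 40.5 / (9.92 + 40.5) ≈ 7.9683 days.
Remaining = 471 × (1/2)^(28.9/7.9683) = 471 × (1/2)^3.6269 ≈ 38.126 cpm.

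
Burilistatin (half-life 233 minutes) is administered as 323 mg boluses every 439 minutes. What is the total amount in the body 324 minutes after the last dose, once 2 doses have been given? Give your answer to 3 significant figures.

157 mg

The 2 doses were given 763, 324 minutes ago.
Total = 323·(1/2)^(763/233) + 323·(1/2)^(324/233)
      = 33.375 + 123.2 ≈ 156.57 mg.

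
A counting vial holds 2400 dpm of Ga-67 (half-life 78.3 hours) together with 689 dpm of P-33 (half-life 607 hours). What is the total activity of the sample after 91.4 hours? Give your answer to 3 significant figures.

Ga-67: 2400 × (1/2)^(91.4/78.3) = 2400 × (1/2)^1.1673 ≈ 1068.6 dpm.
P-33: 689 × (1/2)^(91.4/607) = 689 × (1/2)^0.15058 ≈ 620.71 dpm.
Total = 1068.6 + 620.71 ≈ 1689.3 dpm.

1690 dpm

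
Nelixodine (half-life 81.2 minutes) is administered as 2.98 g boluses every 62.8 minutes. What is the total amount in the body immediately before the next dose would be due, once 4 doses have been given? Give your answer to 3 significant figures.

The 4 doses were given 251.2, 188.4, 125.6, 62.8 minutes ago.
Total = 2.98·(1/2)^(251.2/81.2) + 2.98·(1/2)^(188.4/81.2) + 2.98·(1/2)^(125.6/81.2) + 2.98·(1/2)^(62.8/81.2)
      = 0.3491 + 0.59672 + 1.02 + 1.7434 ≈ 3.7092 g.

3.71 g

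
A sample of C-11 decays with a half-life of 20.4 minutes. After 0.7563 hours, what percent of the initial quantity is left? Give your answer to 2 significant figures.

0.7563 hours = 45.378 minutes.
n = 45.378/20.4 ≈ 2.2244 half-lives.
Fraction remaining = (1/2)^2.2244 ≈ 0.21399, i.e. 21.399%.

21%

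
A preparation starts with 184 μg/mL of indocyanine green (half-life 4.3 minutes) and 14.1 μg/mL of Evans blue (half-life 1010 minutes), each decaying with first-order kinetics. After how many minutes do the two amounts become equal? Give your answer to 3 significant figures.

16.0 minutes

Set 184·(1/2)^(t/4.3) = 14.1·(1/2)^(t/1010).
Taking log₂: log₂(184/14.1) = t·(1/4.3 − 1/1010).
log₂(13.05) = 3.7059; 1/4.3 − 1/1010 = 0.23157.
t = 3.7059 / 0.23157 ≈ 16.004 minutes.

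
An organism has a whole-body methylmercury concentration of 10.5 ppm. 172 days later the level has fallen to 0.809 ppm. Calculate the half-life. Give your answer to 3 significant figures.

A/A₀ = 0.809/10.5 ≈ 0.077048.
n = log₂(12.979) ≈ 3.6981 half-lives elapsed in 172 days.
t½ = 172/3.6981 ≈ 46.51 days.

46.5 days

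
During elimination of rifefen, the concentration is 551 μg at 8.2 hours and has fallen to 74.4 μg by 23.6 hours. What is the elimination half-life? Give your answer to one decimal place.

Over Δt = 23.6 − 8.2 = 15.4 hours, the level fell by a factor of 551/74.4 ≈ 7.4059.
n = log₂(7.4059) ≈ 2.8887 half-lives, so t½ = 15.4/2.8887 ≈ 5.3312 hours.

5.3 hours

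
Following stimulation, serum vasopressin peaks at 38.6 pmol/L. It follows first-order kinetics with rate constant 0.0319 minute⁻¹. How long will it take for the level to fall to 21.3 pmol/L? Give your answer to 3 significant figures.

18.6 minutes

t½ = ln 2 / k = 0.69315 / 0.0319 ≈ 21.729 minutes.
Fraction remaining = 21.3/38.6 ≈ 0.55181.
n = log₂(38.6/21.3) = ln(1.8122)/ln 2 ≈ 0.85775 half-lives.
t = n × t½ = 0.85775 × 21.729 ≈ 18.638 minutes.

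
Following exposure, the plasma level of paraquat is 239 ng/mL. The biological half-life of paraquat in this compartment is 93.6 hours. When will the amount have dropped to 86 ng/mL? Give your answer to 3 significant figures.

Fraction remaining = 86/239 ≈ 0.35983.
n = log₂(239/86) = ln(2.7791)/ln 2 ≈ 1.4746 half-lives.
t = n × t½ = 1.4746 × 93.6 ≈ 138.02 hours.

138 hours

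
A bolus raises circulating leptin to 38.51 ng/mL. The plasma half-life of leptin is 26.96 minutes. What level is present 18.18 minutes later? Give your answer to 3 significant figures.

Number of half-lives: n = 18.18/26.96 ≈ 0.67433.
Remaining = 38.51 × (1/2)^0.67433 = 38.51 × 0.62662 ≈ 24.131 ng/mL.

24.1 ng/mL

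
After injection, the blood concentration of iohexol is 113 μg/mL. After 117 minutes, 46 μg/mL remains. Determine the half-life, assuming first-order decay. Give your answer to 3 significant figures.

A/A₀ = 46/113 ≈ 0.40708.
n = log₂(2.4565) ≈ 1.2966 half-lives elapsed in 117 minutes.
t½ = 117/1.2966 ≈ 90.235 minutes.

90.2 minutes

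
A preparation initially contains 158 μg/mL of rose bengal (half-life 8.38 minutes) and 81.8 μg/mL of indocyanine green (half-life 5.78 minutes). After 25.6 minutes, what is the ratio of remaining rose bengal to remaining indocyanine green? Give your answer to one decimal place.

rose bengal: 158 × (1/2)^(25.6/8.38) = 158 × (1/2)^3.0549 ≈ 19.013 μg/mL.
indocyanine green: 81.8 × (1/2)^(25.6/5.78) = 81.8 × (1/2)^4.4291 ≈ 3.7973 μg/mL.
Ratio ≈ 19.013 / 3.7973 ≈ 5.0069.

5.0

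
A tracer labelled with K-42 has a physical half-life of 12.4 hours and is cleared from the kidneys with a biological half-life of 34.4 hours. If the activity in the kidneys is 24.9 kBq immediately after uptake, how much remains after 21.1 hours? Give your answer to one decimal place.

5.0 kBq

1/t_eff = 1/t_phys + 1/t_biol = 1/12.4 + 1/34.4 = 0.10971 per hour.
t_eff = 12.4 × 34.4 / (12.4 + 34.4) ≈ 9.1145 hours.
Remaining = 24.9 × (1/2)^(21.1/9.1145) = 24.9 × (1/2)^2.315 ≈ 5.004 kBq.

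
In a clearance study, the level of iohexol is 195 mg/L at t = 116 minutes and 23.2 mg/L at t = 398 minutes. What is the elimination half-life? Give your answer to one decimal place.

91.8 minutes

Over Δt = 398 − 116 = 282 minutes, the level fell by a factor of 195/23.2 ≈ 8.4052.
n = log₂(8.4052) ≈ 3.0713 half-lives, so t½ = 282/3.0713 ≈ 91.818 minutes.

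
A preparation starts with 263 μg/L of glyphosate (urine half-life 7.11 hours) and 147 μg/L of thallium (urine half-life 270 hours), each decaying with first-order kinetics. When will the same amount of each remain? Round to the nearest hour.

Set 263·(1/2)^(t/7.11) = 147·(1/2)^(t/270).
Taking log₂: log₂(263/147) = t·(1/7.11 − 1/270).
log₂(1.7891) = 0.83925; 1/7.11 − 1/270 = 0.13694.
t = 0.83925 / 0.13694 ≈ 6.1284 hours.

6 hours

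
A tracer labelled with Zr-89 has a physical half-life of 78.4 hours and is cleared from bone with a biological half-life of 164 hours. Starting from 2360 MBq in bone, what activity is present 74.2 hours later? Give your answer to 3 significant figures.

895 MBq

1/t_eff = 1/t_phys + 1/t_biol = 1/78.4 + 1/164 = 0.018853 per hour.
t_eff = 78.4 × 164 / (78.4 + 164) ≈ 53.043 hours.
Remaining = 2360 × (1/2)^(74.2/53.043) = 2360 × (1/2)^1.3989 ≈ 894.97 MBq.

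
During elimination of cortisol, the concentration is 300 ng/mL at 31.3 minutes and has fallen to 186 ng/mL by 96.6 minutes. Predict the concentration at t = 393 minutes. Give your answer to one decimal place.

21.2 ng/mL

Over Δt = 96.6 − 31.3 = 65.3 minutes, the level fell by a factor of 300/186 ≈ 1.6129.
n = log₂(1.6129) ≈ 0.68966 half-lives, so t½ = 65.3/0.68966 ≈ 94.684 minutes.
From t = 96.6 to t = 393: 186 × (1/2)^((393−96.6)/94.684) ≈ 21.241 ng/mL.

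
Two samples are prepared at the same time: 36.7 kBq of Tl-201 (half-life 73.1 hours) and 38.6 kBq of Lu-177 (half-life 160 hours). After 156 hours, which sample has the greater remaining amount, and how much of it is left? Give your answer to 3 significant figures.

Tl-201: 36.7 × (1/2)^2.1341 ≈ 8.3608 kBq.
Lu-177: 38.6 × (1/2)^0.975 ≈ 19.637 kBq.
Lu-177 has more remaining, at ≈ 19.637 kBq.

Lu-177, 19.6 kBq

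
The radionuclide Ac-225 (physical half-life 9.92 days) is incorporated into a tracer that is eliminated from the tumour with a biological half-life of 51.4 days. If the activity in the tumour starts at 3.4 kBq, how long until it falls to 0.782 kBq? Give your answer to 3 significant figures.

17.6 days

1/t_eff = 1/t_phys + 1/t_biol = 1/9.92 + 1/51.4 = 0.12026 per day.
t_eff = 9.92 × 51.4 / (9.92 + 51.4) ≈ 8.3152 days.
n = log₂(3.4/0.782) ≈ 2.1203; t = 2.1203 × 8.3152 ≈ 17.631 days.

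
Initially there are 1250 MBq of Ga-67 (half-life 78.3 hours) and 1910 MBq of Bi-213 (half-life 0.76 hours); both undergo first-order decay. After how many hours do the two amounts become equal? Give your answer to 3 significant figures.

0.469 hours

Set 1250·(1/2)^(t/78.3) = 1910·(1/2)^(t/0.76).
Taking log₂: log₂(1250/1910) = t·(1/78.3 − 1/0.76).
log₂(0.65445) = -0.61164; 1/78.3 − 1/0.76 = -1.303.
t = -0.61164 / -1.303 ≈ 0.46941 hours.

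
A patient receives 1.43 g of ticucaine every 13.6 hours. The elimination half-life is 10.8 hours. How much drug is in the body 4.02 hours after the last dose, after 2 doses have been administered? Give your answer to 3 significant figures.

1.57 g

The 2 doses were given 17.62, 4.02 hours ago.
Total = 1.43·(1/2)^(17.62/10.8) + 1.43·(1/2)^(4.02/10.8)
      = 0.46154 + 1.1048 ≈ 1.5663 g.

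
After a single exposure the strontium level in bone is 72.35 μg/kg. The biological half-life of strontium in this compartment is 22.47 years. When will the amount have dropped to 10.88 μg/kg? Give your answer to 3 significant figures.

61.4 years

Fraction remaining = 10.88/72.35 ≈ 0.15038.
n = log₂(72.35/10.88) = ln(6.6498)/ln 2 ≈ 2.7333 half-lives.
t = n × t½ = 2.7333 × 22.47 ≈ 61.418 years.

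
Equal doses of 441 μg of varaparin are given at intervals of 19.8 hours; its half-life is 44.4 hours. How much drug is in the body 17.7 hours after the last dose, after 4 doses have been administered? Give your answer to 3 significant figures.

893 μg

The 4 doses were given 77.1, 57.3, 37.5, 17.7 hours ago.
Total = 441·(1/2)^(77.1/44.4) + 441·(1/2)^(57.3/44.4) + 441·(1/2)^(37.5/44.4) + 441·(1/2)^(17.7/44.4)
      = 132.34 + 180.28 + 245.58 + 334.53 ≈ 892.73 μg.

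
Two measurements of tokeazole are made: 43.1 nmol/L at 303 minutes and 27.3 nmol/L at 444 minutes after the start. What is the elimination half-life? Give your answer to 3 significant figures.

Over Δt = 444 − 303 = 141 minutes, the level fell by a factor of 43.1/27.3 ≈ 1.5788.
n = log₂(1.5788) ≈ 0.65879 half-lives, so t½ = 141/0.65879 ≈ 214.03 minutes.

214 minutes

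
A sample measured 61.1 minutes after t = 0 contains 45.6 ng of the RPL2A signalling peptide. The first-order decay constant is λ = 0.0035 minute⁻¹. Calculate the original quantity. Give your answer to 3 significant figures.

t½ = ln 2 / λ = 0.69315 / 0.0035 ≈ 198.04 minutes.
Number of half-lives elapsed: n = 61.1/198.04 ≈ 0.30852.
A₀ = A × 2^n = 45.6 × 2^0.30852 = 45.6 × 1.2384 ≈ 56.473 ng.

56.5 ng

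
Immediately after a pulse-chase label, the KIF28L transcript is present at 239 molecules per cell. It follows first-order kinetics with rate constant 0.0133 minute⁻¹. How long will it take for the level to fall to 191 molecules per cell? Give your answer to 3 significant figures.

t½ = ln 2 / k = 0.69315 / 0.0133 ≈ 52.116 minutes.
Fraction remaining = 191/239 ≈ 0.79916.
n = log₂(239/191) = ln(1.2513)/ln 2 ≈ 0.32344 half-lives.
t = n × t½ = 0.32344 × 52.116 ≈ 16.856 minutes.

16.9 minutes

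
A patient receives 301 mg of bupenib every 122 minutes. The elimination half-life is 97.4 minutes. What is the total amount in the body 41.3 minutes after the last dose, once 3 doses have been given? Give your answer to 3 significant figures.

The 3 doses were given 285.3, 163.3, 41.3 minutes ago.
Total = 301·(1/2)^(285.3/97.4) + 301·(1/2)^(163.3/97.4) + 301·(1/2)^(41.3/97.4)
      = 39.519 + 94.159 + 224.35 ≈ 358.03 mg.

358 mg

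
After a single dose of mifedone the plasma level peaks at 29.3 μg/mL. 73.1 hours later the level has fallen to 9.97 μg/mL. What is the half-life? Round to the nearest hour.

A/A₀ = 9.97/29.3 ≈ 0.34027.
n = log₂(2.9388) ≈ 1.5552 half-lives elapsed in 73.1 hours.
t½ = 73.1/1.5552 ≈ 47.003 hours.

47 hours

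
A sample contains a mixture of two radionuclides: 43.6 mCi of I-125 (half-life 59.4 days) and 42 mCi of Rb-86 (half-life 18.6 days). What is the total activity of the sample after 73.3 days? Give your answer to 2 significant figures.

21 mCi

I-125: 43.6 × (1/2)^(73.3/59.4) = 43.6 × (1/2)^1.234 ≈ 18.536 mCi.
Rb-86: 42 × (1/2)^(73.3/18.6) = 42 × (1/2)^3.9409 ≈ 2.7348 mCi.
Total = 18.536 + 2.7348 ≈ 21.271 mCi.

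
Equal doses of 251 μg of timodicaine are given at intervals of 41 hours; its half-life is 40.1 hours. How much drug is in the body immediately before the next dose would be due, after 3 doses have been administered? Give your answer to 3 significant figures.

The 3 doses were given 123, 82, 41 hours ago.
Total = 251·(1/2)^(123/40.1) + 251·(1/2)^(82/40.1) + 251·(1/2)^(41/40.1)
      = 29.944 + 60.828 + 123.56 ≈ 214.33 μg.

214 μg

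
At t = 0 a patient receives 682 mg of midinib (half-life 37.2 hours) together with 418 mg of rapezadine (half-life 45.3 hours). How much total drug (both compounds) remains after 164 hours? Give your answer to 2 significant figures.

midinib: 682 × (1/2)^(164/37.2) = 682 × (1/2)^4.4086 ≈ 32.112 mg.
rapezadine: 418 × (1/2)^(164/45.3) = 418 × (1/2)^3.6203 ≈ 33.99 mg.
Total = 32.112 + 33.99 ≈ 66.102 mg.

66 mg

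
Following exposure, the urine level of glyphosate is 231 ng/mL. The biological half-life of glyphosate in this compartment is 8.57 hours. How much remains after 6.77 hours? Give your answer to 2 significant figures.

Number of half-lives: n = 6.77/8.57 ≈ 0.78996.
Remaining = 231 × (1/2)^0.78996 = 231 × 0.57836 ≈ 133.6 ng/mL.

130 ng/mL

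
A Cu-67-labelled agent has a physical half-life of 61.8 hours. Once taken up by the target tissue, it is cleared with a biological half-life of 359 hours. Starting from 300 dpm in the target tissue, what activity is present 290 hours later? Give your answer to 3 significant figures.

6.63 dpm

1/t_eff = 1/t_phys + 1/t_biol = 1/61.8 + 1/359 = 0.018967 per hour.
t_eff = 61.8 × 359 / (61.8 + 359) ≈ 52.724 hours.
Remaining = 300 × (1/2)^(290/52.724) = 300 × (1/2)^5.5004 ≈ 6.6275 dpm.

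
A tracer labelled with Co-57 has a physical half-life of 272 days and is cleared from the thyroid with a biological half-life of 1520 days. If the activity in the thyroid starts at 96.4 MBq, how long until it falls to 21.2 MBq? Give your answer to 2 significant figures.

500 days

1/t_eff = 1/t_phys + 1/t_biol = 1/272 + 1/1520 = 0.0043344 per day.
t_eff = 272 × 1520 / (272 + 1520) ≈ 230.71 days.
n = log₂(96.4/21.2) ≈ 2.185; t = 2.185 × 230.71 ≈ 504.1 days.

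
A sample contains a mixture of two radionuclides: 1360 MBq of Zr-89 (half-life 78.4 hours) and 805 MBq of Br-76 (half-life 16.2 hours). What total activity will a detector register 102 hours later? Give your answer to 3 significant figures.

562 MBq

Zr-89: 1360 × (1/2)^(102/78.4) = 1360 × (1/2)^1.301 ≈ 551.94 MBq.
Br-76: 805 × (1/2)^(102/16.2) = 805 × (1/2)^6.2963 ≈ 10.243 MBq.
Total = 551.94 + 10.243 ≈ 562.18 MBq.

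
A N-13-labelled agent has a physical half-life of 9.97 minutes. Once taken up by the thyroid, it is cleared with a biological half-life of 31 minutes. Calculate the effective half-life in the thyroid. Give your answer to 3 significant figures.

1/t_eff = 1/t_phys + 1/t_biol = 1/9.97 + 1/31 = 0.13256 per minute.
t_eff = 9.97 × 31 / (9.97 + 31) ≈ 7.5438 minutes.

7.54 minutes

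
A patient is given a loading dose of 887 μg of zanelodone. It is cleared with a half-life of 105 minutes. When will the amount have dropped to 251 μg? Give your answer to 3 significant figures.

Fraction remaining = 251/887 ≈ 0.28298.
n = log₂(887/251) = ln(3.5339)/ln 2 ≈ 1.8212 half-lives.
t = n × t½ = 1.8212 × 105 ≈ 191.23 minutes.

191 minutes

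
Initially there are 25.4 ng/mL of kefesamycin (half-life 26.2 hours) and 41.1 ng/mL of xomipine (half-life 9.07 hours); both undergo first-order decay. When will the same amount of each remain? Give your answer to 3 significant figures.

9.63 hours

Set 25.4·(1/2)^(t/26.2) = 41.1·(1/2)^(t/9.07).
Taking log₂: log₂(25.4/41.1) = t·(1/26.2 − 1/9.07).
log₂(0.618) = -0.69431; 1/26.2 − 1/9.07 = -0.072086.
t = -0.69431 / -0.072086 ≈ 9.6317 hours.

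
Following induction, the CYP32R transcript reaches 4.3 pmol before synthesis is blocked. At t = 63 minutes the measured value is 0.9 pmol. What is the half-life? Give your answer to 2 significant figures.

28 minutes

A/A₀ = 0.9/4.3 ≈ 0.2093.
n = log₂(4.7778) ≈ 2.2563 half-lives elapsed in 63 minutes.
t½ = 63/2.2563 ≈ 27.921 minutes.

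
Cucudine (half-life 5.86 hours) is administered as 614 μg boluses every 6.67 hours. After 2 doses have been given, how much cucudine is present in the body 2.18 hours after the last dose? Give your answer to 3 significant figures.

690 μg

The 2 doses were given 8.85, 2.18 hours ago.
Total = 614·(1/2)^(8.85/5.86) + 614·(1/2)^(2.18/5.86)
      = 215.55 + 474.44 ≈ 689.99 μg.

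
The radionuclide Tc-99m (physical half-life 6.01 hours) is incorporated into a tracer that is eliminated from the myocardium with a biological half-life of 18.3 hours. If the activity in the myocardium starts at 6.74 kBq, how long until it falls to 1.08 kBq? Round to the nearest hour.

1/t_eff = 1/t_phys + 1/t_biol = 1/6.01 + 1/18.3 = 0.22103 per hour.
t_eff = 6.01 × 18.3 / (6.01 + 18.3) ≈ 4.5242 hours.
n = log₂(6.74/1.08) ≈ 2.6417; t = 2.6417 × 4.5242 ≈ 11.952 hours.

12 hours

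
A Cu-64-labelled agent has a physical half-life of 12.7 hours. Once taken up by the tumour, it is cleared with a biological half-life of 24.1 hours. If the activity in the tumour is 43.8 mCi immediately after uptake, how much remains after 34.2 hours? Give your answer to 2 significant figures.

2.5 mCi

1/t_eff = 1/t_phys + 1/t_biol = 1/12.7 + 1/24.1 = 0.12023 per hour.
t_eff = 12.7 × 24.1 / (12.7 + 24.1) ≈ 8.3171 hours.
Remaining = 43.8 × (1/2)^(34.2/8.3171) = 43.8 × (1/2)^4.112 ≈ 2.533 mCi.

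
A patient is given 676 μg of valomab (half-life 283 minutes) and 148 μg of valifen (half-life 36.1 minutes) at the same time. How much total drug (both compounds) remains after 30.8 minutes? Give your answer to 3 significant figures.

valomab: 676 × (1/2)^(30.8/283) = 676 × (1/2)^0.10883 ≈ 626.88 μg.
valifen: 148 × (1/2)^(30.8/36.1) = 148 × (1/2)^0.85319 ≈ 81.927 μg.
Total = 626.88 + 81.927 ≈ 708.81 μg.

709 μg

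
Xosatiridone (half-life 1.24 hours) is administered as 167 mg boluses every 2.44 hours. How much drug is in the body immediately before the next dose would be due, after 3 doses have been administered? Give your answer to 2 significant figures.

The 3 doses were given 7.32, 4.88, 2.44 hours ago.
Total = 167·(1/2)^(7.32/1.24) + 167·(1/2)^(4.88/1.24) + 167·(1/2)^(2.44/1.24)
      = 2.7904 + 10.915 + 42.694 ≈ 56.399 mg.

56 mg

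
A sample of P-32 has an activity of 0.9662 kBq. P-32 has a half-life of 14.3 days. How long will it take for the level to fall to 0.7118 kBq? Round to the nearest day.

6 days

Fraction remaining = 0.7118/0.9662 ≈ 0.7367.
n = log₂(0.9662/0.7118) = ln(1.3574)/ln 2 ≈ 0.44085 half-lives.
t = n × t½ = 0.44085 × 14.3 ≈ 6.3042 days.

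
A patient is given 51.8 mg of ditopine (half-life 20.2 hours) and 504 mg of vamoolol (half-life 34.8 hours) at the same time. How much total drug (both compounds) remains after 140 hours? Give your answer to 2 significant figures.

31 mg

ditopine: 51.8 × (1/2)^(140/20.2) = 51.8 × (1/2)^6.9307 ≈ 0.4246 mg.
vamoolol: 504 × (1/2)^(140/34.8) = 504 × (1/2)^4.023 ≈ 31.002 mg.
Total = 0.4246 + 31.002 ≈ 31.427 mg.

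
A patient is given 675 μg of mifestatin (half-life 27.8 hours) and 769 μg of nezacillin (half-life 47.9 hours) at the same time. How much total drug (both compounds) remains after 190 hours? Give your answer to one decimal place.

mifestatin: 675 × (1/2)^(190/27.8) = 675 × (1/2)^6.8345 ≈ 5.9143 μg.
nezacillin: 769 × (1/2)^(190/47.9) = 769 × (1/2)^3.9666 ≈ 49.188 μg.
Total = 5.9143 + 49.188 ≈ 55.103 μg.

55.1 μg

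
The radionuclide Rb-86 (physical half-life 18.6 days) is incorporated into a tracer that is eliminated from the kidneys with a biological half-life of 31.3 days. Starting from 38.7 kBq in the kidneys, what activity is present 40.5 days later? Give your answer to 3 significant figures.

1/t_eff = 1/t_phys + 1/t_biol = 1/18.6 + 1/31.3 = 0.085712 per day.
t_eff = 18.6 × 31.3 / (18.6 + 31.3) ≈ 11.667 days.
Remaining = 38.7 × (1/2)^(40.5/11.667) = 38.7 × (1/2)^3.4713 ≈ 3.4892 kBq.

3.49 kBq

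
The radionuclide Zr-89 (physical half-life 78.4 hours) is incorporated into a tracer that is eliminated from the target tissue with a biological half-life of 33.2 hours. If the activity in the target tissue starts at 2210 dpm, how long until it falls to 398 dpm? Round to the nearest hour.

1/t_eff = 1/t_phys + 1/t_biol = 1/78.4 + 1/33.2 = 0.042876 per hour.
t_eff = 78.4 × 33.2 / (78.4 + 33.2) ≈ 23.323 hours.
n = log₂(2210/398) ≈ 2.4732; t = 2.4732 × 23.323 ≈ 57.683 hours.

58 hours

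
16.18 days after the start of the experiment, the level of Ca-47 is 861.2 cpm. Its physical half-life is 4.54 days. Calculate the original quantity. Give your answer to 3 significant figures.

10200 cpm

Number of half-lives elapsed: n = 16.18/4.54 ≈ 3.5639.
A₀ = A × 2^n = 861.2 × 2^3.5639 = 861.2 × 11.826 ≈ 10184 cpm.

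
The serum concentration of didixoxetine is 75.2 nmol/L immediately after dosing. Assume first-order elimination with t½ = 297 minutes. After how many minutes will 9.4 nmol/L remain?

891 minutes

9.4/75.2 = 1/8, so 3 half-lives have elapsed.
t = 3 × 297 = 891 minutes.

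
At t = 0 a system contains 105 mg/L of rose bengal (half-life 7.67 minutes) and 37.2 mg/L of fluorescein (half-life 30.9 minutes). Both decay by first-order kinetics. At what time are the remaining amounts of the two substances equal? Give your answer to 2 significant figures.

Set 105·(1/2)^(t/7.67) = 37.2·(1/2)^(t/30.9).
Taking log₂: log₂(105/37.2) = t·(1/7.67 − 1/30.9).
log₂(2.8226) = 1.497; 1/7.67 − 1/30.9 = 0.098016.
t = 1.497 / 0.098016 ≈ 15.273 minutes.

15 minutes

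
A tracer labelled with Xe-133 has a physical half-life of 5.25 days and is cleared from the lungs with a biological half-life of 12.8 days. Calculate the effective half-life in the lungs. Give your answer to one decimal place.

3.7 days

1/t_eff = 1/t_phys + 1/t_biol = 1/5.25 + 1/12.8 = 0.2686 per day.
t_eff = 5.25 × 12.8 / (5.25 + 12.8) ≈ 3.723 days.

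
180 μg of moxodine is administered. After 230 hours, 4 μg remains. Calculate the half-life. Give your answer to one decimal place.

41.9 hours

A/A₀ = 4/180 ≈ 0.022222.
n = log₂(45) ≈ 5.4919 half-lives elapsed in 230 hours.
t½ = 230/5.4919 ≈ 41.88 hours.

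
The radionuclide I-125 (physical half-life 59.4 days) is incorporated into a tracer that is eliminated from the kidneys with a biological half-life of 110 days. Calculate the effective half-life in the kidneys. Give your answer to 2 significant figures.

1/t_eff = 1/t_phys + 1/t_biol = 1/59.4 + 1/110 = 0.025926 per day.
t_eff = 59.4 × 110 / (59.4 + 110) ≈ 38.571 days.

39 days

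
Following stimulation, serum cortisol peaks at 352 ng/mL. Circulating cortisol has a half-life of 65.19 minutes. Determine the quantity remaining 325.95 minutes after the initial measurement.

Elapsed time is 5 half-lives (325.95/65.19).
Each half-life halves the amount: 352 × (1/2)^5 = 352/32 = 11 ng/mL.

11 ng/mL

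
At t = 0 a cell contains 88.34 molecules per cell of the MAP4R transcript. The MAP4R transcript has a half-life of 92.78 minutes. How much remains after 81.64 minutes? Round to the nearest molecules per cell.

48 molecules per cell

Number of half-lives: n = 81.64/92.78 ≈ 0.87993.
Remaining = 88.34 × (1/2)^0.87993 = 88.34 × 0.54339 ≈ 48.003 molecules per cell.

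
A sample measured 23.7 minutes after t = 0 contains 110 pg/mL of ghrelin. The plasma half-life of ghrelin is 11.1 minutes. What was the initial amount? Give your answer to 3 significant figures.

483 pg/mL

Number of half-lives elapsed: n = 23.7/11.1 ≈ 2.1351.
A₀ = A × 2^n = 110 × 2^2.1351 = 110 × 4.3928 ≈ 483.21 pg/mL.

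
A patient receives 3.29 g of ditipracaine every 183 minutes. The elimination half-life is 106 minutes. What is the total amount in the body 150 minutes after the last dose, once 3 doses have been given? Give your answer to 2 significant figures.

The 3 doses were given 516, 333, 150 minutes ago.
Total = 3.29·(1/2)^(516/106) + 3.29·(1/2)^(333/106) + 3.29·(1/2)^(150/106)
      = 0.11267 + 0.37283 + 1.2337 ≈ 1.7192 g.

1.7 g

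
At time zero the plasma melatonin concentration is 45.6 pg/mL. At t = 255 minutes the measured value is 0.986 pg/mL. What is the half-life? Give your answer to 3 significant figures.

46.1 minutes

A/A₀ = 0.986/45.6 ≈ 0.021623.
n = log₂(46.247) ≈ 5.5313 half-lives elapsed in 255 minutes.
t½ = 255/5.5313 ≈ 46.101 minutes.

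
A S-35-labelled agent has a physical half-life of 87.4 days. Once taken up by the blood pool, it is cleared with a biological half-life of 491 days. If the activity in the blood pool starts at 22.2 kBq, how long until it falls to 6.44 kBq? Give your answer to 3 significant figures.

1/t_eff = 1/t_phys + 1/t_biol = 1/87.4 + 1/491 = 0.013478 per day.
t_eff = 87.4 × 491 / (87.4 + 491) ≈ 74.193 days.
n = log₂(22.2/6.44) ≈ 1.7854; t = 1.7854 × 74.193 ≈ 132.47 days.

132 days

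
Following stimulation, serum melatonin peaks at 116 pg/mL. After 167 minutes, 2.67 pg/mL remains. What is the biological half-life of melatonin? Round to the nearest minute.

31 minutes

A/A₀ = 2.67/116 ≈ 0.023017.
n = log₂(43.446) ≈ 5.4411 half-lives elapsed in 167 minutes.
t½ = 167/5.4411 ≈ 30.692 minutes.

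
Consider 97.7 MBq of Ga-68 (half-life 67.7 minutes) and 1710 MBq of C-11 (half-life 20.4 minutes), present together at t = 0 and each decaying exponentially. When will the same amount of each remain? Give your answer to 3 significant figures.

121 minutes

Set 97.7·(1/2)^(t/67.7) = 1710·(1/2)^(t/20.4).
Taking log₂: log₂(97.7/1710) = t·(1/67.7 − 1/20.4).
log₂(0.057135) = -4.1295; 1/67.7 − 1/20.4 = -0.034249.
t = -4.1295 / -0.034249 ≈ 120.57 minutes.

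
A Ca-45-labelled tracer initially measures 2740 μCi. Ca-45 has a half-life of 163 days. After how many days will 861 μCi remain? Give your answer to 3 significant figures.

Fraction remaining = 861/2740 ≈ 0.31423.
n = log₂(2740/861) = ln(3.1823)/ln 2 ≈ 1.6701 half-lives.
t = n × t½ = 1.6701 × 163 ≈ 272.22 days.

272 days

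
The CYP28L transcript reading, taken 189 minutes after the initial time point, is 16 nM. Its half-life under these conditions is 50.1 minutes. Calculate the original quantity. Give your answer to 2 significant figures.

Number of half-lives elapsed: n = 189/50.1 ≈ 3.7725.
A₀ = A × 2^n = 16 × 2^3.7725 = 16 × 13.665 ≈ 218.65 nM.

220 nM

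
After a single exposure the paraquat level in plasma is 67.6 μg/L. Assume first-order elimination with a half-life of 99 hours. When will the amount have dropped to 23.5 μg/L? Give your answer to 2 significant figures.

150 hours

Fraction remaining = 23.5/67.6 ≈ 0.34763.
n = log₂(67.6/23.5) = ln(2.8766)/ln 2 ≈ 1.5244 half-lives.
t = n × t½ = 1.5244 × 99 ≈ 150.91 hours.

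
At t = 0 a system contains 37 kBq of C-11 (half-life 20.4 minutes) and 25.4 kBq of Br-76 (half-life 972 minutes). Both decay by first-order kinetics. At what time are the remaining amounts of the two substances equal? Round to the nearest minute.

11 minutes

Set 37·(1/2)^(t/20.4) = 25.4·(1/2)^(t/972).
Taking log₂: log₂(37/25.4) = t·(1/20.4 − 1/972).
log₂(1.4567) = 0.5427; 1/20.4 − 1/972 = 0.047991.
t = 0.5427 / 0.047991 ≈ 11.308 minutes.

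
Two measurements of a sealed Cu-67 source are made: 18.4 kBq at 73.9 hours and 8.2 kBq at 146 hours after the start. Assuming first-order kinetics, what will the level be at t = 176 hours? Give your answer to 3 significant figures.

Over Δt = 146 − 73.9 = 72.1 hours, the level fell by a factor of 18.4/8.2 ≈ 2.2439.
n = log₂(2.2439) ≈ 1.166 half-lives, so t½ = 72.1/1.166 ≈ 61.835 hours.
From t = 146 to t = 176: 8.2 × (1/2)^((176−146)/61.835) ≈ 5.8582 kBq.

5.86 kBq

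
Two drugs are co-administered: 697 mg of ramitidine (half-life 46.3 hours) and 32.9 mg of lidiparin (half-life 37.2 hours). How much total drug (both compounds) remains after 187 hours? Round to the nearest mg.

43 mg

ramitidine: 697 × (1/2)^(187/46.3) = 697 × (1/2)^4.0389 ≈ 42.404 mg.
lidiparin: 32.9 × (1/2)^(187/37.2) = 32.9 × (1/2)^5.0269 ≈ 1.0091 mg.
Total = 42.404 + 1.0091 ≈ 43.413 mg.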